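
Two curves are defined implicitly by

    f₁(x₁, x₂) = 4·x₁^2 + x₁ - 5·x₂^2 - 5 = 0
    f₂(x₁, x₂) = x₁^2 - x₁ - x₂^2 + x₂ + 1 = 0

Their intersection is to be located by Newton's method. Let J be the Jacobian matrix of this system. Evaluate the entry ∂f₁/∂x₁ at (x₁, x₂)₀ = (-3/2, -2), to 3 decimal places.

-11.000

∂f₁/∂x₁ = 8·x₁ + 1.
At (-3/2, -2) this is -11.000.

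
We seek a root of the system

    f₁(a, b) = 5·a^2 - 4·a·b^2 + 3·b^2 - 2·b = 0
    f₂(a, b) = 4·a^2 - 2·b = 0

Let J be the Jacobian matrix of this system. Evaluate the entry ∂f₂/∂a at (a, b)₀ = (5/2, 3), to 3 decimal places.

20.000

∂f₂/∂a = 8·a.
At (5/2, 3) this is 20.000.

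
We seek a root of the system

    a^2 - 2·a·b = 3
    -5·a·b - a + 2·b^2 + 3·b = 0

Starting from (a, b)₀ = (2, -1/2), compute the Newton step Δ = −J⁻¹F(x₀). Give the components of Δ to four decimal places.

At (2, -1/2): F = (3.0000, 2.0000).
Jacobian J = [[2·a - 2·b, -2·a], [-5·b - 1, -5·a + 4·b + 3]].
At the point, J = [[5.0000, -4.0000], [1.5000, -9.0000]] (det J = -39.0000).
Solving J·Δ = −F gives Δ = (-0.4872, 0.1410).

(-0.4872, 0.1410)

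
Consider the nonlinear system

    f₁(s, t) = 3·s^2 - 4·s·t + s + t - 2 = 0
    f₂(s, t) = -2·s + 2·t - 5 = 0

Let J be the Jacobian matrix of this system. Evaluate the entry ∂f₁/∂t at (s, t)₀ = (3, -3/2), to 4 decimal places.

∂f₁/∂t = -4·s + 1.
At (3, -3/2) this is -11.0000.

-11.0000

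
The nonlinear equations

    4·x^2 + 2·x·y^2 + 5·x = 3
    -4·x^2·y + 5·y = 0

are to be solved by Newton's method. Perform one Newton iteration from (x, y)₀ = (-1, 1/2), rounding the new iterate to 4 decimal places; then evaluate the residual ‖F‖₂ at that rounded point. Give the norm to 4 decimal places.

14.5106

At (-1, 1/2): F = (-4.5000, 0.5000).
Jacobian J = [[8·x + 2·y^2 + 5, 4·x·y], [-8·x·y, -4·x^2 + 5]].
At the point, J = [[-2.5000, -2.0000], [4.0000, 1.0000]] (det J = 5.5000).
Solving J·Δ = −F gives Δ = (0.6364, -3.0455).
Then the next iterate is (x, y)₁ = (-0.3636, -2.5455).
Re-evaluating at (-0.3636, -2.5455): F = (-9.001124, -11.381389), so ‖F‖₂ = 14.5106.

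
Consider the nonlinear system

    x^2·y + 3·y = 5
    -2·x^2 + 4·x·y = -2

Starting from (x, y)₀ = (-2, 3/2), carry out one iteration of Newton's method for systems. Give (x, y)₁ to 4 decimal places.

(-0.3600, 2.1200)

At (-2, 3/2): F = (5.5000, -18.0000).
Jacobian J = [[2·x·y, x^2 + 3], [-4·x + 4·y, 4·x]].
At the point, J = [[-6.0000, 7.0000], [14.0000, -8.0000]] (det J = -50.0000).
Solving J·Δ = −F gives Δ = (1.6400, 0.6200).
Then the next iterate is (x, y)₁ = (-0.3600, 2.1200).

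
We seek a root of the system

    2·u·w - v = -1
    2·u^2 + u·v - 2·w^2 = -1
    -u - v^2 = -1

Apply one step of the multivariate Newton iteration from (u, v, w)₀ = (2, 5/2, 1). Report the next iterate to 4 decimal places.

At (2, 5/2, 1): F = (2.5000, 12.0000, -7.2500).
Jacobian J = [[2·w, -1, 2·u], [4·u + v, u, -4·w], [-1, -2·v, 0]].
At the point, J = [[2.0000, -1.0000, 4.0000], [10.5000, 2.0000, -4.0000], [-1.0000, -5.0000, 0.0000]] (det J = -246.0000).
Solving J·Δ = −F gives Δ = (-1.0610, -1.2378, -0.4040).
Then the next iterate is (u, v, w)₁ = (0.9390, 1.2622, 0.5960).

(0.9390, 1.2622, 0.5960)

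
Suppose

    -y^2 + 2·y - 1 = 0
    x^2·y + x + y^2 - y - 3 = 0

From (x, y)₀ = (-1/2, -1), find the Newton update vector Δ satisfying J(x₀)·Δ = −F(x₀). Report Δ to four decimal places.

(2.2500, 1.0000)

At (-1/2, -1): F = (-4.0000, -1.7500).
Jacobian J = [[0, -2·y + 2], [2·x·y + 1, x^2 + 2·y - 1]].
At the point, J = [[0.0000, 4.0000], [2.0000, -2.7500]] (det J = -8.0000).
Solving J·Δ = −F gives Δ = (2.2500, 1.0000).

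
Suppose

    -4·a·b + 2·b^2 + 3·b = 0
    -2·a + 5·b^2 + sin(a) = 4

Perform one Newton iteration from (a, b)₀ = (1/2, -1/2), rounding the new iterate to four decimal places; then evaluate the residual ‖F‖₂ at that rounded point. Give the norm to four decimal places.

1.7125

At (1/2, -1/2): F = (0.0000, -3.270574).
Jacobian J = [[-4·b, -4·a + 4·b + 3], [cos(a) - 2, 10·b]].
At the point, J = [[2.0000, -1.0000], [-1.122417, -5.0000]] (det J = -11.122417).
Solving J·Δ = −F gives Δ = (-0.2941, -0.5881).
Then the next iterate is (a, b)₁ = (0.2059, -1.0881).
Re-evaluating at (0.2059, -1.0881): F = (-0.000218, 1.712456), so ‖F‖₂ = 1.7125.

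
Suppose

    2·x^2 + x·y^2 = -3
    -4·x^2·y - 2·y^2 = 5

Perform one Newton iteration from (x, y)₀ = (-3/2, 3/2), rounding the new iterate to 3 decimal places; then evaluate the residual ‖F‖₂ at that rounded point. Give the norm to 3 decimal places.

At (-3/2, 3/2): F = (4.125, -23.000).
Jacobian J = [[4·x + y^2, 2·x·y], [-8·x·y, -4·x^2 - 4·y]].
At the point, J = [[-3.750, -4.500], [18.000, -15.000]] (det J = 137.250).
Solving J·Δ = −F gives Δ = (1.205, -0.087).
Then the next iterate is (x, y)₁ = (-0.295, 1.413).
Re-evaluating at (-0.295, 1.413): F = (2.58506, -9.48500), so ‖F‖₂ = 9.831.

9.831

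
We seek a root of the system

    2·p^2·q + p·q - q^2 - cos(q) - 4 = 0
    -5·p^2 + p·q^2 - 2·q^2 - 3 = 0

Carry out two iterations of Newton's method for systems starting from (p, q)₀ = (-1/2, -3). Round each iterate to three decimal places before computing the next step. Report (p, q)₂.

(-1.231, 2.382)

At (-1/2, -3): F = (-12.01001, -26.750).
Jacobian J = [[4·p·q + q, 2·p^2 + p - 2·q + sin(q)], [-10·p + q^2, 2·p·q - 4·q]].
At the point, J = [[3.000, 5.85888], [14.000, 15.000]] (det J = -37.02432).
Solving J·Δ = −F gives Δ = (-0.633, 2.374).
Then the next iterate is (p, q)₁ = (-1.133, -0.626).
Round to (-1.133, -0.626) and repeat: F = (-6.10017, -10.64619), J = [[2.21103, 2.10047], [11.72188, 3.92252]].
Δ = (-0.098, 3.008), so (p, q)₂ = (-1.231, 2.382).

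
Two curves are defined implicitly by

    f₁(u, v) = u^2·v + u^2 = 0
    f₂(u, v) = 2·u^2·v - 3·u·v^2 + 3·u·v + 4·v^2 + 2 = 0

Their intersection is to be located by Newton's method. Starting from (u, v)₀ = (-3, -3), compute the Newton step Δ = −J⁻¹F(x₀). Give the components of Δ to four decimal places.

At (-3, -3): F = (-18.0000, 92.0000).
Jacobian J = [[2·u·v + 2·u, u^2], [4·u·v - 3·v^2 + 3·v, 2·u^2 - 6·u·v + 3·u + 8·v]].
At the point, J = [[12.0000, 9.0000], [0.0000, -69.0000]] (det J = -828.0000).
Solving J·Δ = −F gives Δ = (0.5000, 1.3333).

(0.5000, 1.3333)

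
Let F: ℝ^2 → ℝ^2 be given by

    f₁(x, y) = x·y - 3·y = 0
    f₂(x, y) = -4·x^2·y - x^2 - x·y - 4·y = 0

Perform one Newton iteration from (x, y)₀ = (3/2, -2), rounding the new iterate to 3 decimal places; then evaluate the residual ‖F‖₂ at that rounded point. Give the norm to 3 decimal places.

1.337

At (3/2, -2): F = (3.000, 26.750).
Jacobian J = [[y, x - 3], [-8·x·y - 2·x - y, -4·x^2 - x - 4]].
At the point, J = [[-2.000, -1.500], [23.000, -14.500]] (det J = 63.500).
Solving J·Δ = −F gives Δ = (0.053, 1.929).
Then the next iterate is (x, y)₁ = (1.553, -0.071).
Re-evaluating at (1.553, -0.071): F = (0.10274, -1.33259), so ‖F‖₂ = 1.337.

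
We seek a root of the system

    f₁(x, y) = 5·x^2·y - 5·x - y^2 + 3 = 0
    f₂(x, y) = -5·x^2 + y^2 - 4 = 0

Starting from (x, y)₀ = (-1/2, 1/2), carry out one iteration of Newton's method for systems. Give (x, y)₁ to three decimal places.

(0.314, 1.429)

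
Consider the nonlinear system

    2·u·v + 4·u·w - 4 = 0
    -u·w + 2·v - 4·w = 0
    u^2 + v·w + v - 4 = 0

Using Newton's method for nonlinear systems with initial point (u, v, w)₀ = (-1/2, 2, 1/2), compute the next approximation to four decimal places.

(0.9974, 2.5258, 1.2294)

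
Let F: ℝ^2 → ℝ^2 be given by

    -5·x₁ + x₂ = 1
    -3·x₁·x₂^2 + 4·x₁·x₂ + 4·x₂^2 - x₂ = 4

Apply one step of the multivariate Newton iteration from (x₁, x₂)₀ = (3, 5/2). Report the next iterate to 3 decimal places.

(0.502, 3.508)

At (3, 5/2): F = (-13.500, -7.750).
Jacobian J = [[-5, 1], [-3·x₂^2 + 4·x₂, -6·x₁·x₂ + 4·x₁ + 8·x₂ - 1]].
At the point, J = [[-5.000, 1.000], [-8.750, -14.000]] (det J = 78.750).
Solving J·Δ = −F gives Δ = (-2.498, 1.008).
Then the next iterate is (x₁, x₂)₁ = (0.502, 3.508).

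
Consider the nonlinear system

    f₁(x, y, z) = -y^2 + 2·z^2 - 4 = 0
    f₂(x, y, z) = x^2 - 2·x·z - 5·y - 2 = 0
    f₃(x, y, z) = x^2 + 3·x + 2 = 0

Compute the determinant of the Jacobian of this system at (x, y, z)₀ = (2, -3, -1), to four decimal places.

-308.0000

J = [[0, -2·y, 4·z], [2·x - 2·z, -5, -2·x], [2·x + 3, 0, 0]].
At the point, J = [[0.0000, 6.0000, -4.0000], [6.0000, -5.0000, -4.0000], [7.0000, 0.0000, 0.0000]].
det J = -308.0000.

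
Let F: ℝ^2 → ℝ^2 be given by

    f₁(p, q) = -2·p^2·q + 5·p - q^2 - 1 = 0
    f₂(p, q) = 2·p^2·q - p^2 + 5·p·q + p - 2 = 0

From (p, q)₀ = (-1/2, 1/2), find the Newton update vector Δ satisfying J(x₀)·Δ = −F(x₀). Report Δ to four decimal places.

At (-1/2, 1/2): F = (-4.0000, -3.7500).
Jacobian J = [[-4·p·q + 5, -2·p^2 - 2·q], [4·p·q - 2·p + 5·q + 1, 2·p^2 + 5·p]].
At the point, J = [[6.0000, -1.5000], [3.5000, -2.0000]] (det J = -6.7500).
Solving J·Δ = −F gives Δ = (0.3519, -1.2593).

(0.3519, -1.2593)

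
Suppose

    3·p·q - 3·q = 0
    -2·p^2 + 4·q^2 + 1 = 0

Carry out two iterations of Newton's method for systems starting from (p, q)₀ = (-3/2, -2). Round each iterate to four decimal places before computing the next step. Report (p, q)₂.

(-0.0742, -0.2204)

At (-3/2, -2): F = (15.0000, 12.5000).
Jacobian J = [[3·q, 3·p - 3], [-4·p, 8·q]].
At the point, J = [[-6.0000, -7.5000], [6.0000, -16.0000]] (det J = 141.0000).
Solving J·Δ = −F gives Δ = (1.0372, 1.1702).
Then the next iterate is (p, q)₁ = (-0.4628, -0.8298).
Round to (-0.4628, -0.8298) and repeat: F = (3.641494, 3.325904), J = [[-2.4894, -4.3884], [1.8512, -6.6384]].
Δ = (0.3886, 0.6094), so (p, q)₂ = (-0.0742, -0.2204).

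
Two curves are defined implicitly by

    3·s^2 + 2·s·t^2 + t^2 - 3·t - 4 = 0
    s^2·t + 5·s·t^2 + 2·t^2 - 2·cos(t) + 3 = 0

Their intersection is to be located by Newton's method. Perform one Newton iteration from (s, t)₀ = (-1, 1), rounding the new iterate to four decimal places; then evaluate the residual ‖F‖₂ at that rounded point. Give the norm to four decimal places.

1.9420

At (-1, 1): F = (-5.0000, -0.080605).
Jacobian J = [[6·s + 2·t^2, 4·s·t + 2·t - 3], [2·s·t + 5·t^2, s^2 + 10·s·t + 4·t + 2·sin(t)]].
At the point, J = [[-4.0000, -5.0000], [3.0000, -3.317058]] (det J = 28.268232).
Solving J·Δ = −F gives Δ = (-0.5725, -0.5420).
Then the next iterate is (s, t)₁ = (-1.5725, 0.4580).
Re-evaluating at (-1.5725, 0.4580): F = (1.594325, 1.108904), so ‖F‖₂ = 1.9420.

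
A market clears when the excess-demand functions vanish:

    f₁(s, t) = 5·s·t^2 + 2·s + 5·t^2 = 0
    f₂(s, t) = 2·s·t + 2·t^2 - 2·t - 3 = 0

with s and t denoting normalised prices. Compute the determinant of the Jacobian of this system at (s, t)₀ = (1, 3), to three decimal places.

204.000

J = [[5·t^2 + 2, 10·s·t + 10·t], [2·t, 2·s + 4·t - 2]].
At the point, J = [[47.000, 60.000], [6.000, 12.000]].
det J = 204.000.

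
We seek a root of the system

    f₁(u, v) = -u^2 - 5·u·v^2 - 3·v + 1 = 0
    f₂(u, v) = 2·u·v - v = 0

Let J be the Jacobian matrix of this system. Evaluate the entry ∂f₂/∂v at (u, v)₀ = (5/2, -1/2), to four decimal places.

4.0000

∂f₂/∂v = 2·u - 1.
At (5/2, -1/2) this is 4.0000.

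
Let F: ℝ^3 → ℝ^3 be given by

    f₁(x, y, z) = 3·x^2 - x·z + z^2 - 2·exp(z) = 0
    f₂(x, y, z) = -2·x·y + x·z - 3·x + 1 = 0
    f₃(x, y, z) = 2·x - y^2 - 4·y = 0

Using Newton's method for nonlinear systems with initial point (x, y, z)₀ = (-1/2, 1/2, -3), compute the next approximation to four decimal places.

(-0.0269, 0.0392, -1.5445)

At (-1/2, 1/2, -3): F = (8.150426, 4.5000, -3.2500).
Jacobian J = [[6·x - z, 0, -x + 2·z - 2·exp(z)], [-2·y + z - 3, -2·x, x], [2, -2·y - 4, 0]].
At the point, J = [[0.0000, 0.0000, -5.599574], [-7.0000, 1.0000, -0.5000], [2.0000, -5.0000, 0.0000]] (det J = -184.785947).
Solving J·Δ = −F gives Δ = (0.4731, -0.4608, 1.4555).
Then the next iterate is (x, y, z)₁ = (-0.0269, 0.0392, -1.5445).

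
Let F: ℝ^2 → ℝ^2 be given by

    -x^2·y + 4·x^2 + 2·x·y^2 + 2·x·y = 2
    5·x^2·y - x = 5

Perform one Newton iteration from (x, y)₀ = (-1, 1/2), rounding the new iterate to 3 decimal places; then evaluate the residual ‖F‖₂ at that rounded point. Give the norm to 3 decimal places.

At (-1, 1/2): F = (0.000, -1.500).
Jacobian J = [[-2·x·y + 8·x + 2·y^2 + 2·y, -x^2 + 4·x·y + 2·x], [10·x·y - 1, 5·x^2]].
At the point, J = [[-5.500, -5.000], [-6.000, 5.000]] (det J = -57.500).
Solving J·Δ = −F gives Δ = (-0.130, 0.143).
Then the next iterate is (x, y)₁ = (-1.130, 0.643).
Re-evaluating at (-1.130, 0.643): F = (-0.10102, 0.23523), so ‖F‖₂ = 0.256.

0.256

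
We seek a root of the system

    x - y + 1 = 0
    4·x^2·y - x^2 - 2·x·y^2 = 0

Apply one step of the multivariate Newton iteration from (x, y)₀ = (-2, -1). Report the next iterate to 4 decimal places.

At (-2, -1): F = (0.0000, -16.0000).
Jacobian J = [[1, -1], [8·x·y - 2·x - 2·y^2, 4·x^2 - 4·x·y]].
At the point, J = [[1.0000, -1.0000], [18.0000, 8.0000]] (det J = 26.0000).
Solving J·Δ = −F gives Δ = (0.6154, 0.6154).
Then the next iterate is (x, y)₁ = (-1.3846, -0.3846).

(-1.3846, -0.3846)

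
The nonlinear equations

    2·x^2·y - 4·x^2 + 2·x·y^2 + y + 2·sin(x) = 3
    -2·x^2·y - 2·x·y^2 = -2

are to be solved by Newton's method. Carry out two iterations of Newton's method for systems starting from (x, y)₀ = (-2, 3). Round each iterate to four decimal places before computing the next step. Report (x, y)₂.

At (-2, 3): F = (-29.818595, 14.0000).
Jacobian J = [[4·x·y - 8·x + 2·y^2 + 2·cos(x), 2·x^2 + 4·x·y + 1], [-4·x·y - 2·y^2, -2·x^2 - 4·x·y]].
At the point, J = [[9.167706, -15.0000], [6.0000, 16.0000]] (det J = 236.683301).
Solving J·Δ = −F gives Δ = (1.1285, -1.2982).
Then the next iterate is (x, y)₁ = (-0.8715, 1.7018).
Round to (-0.8715, 1.7018) and repeat: F = (-8.329707, 4.462867), J = [[8.119130, -3.413450], [0.140228, 4.413450]].
Δ = (0.5929, -1.0300), so (x, y)₂ = (-0.2786, 0.6718).

(-0.2786, 0.6718)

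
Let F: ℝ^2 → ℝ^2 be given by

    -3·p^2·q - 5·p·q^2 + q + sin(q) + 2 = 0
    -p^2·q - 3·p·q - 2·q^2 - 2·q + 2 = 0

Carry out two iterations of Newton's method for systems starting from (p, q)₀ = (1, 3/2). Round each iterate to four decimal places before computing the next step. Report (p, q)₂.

(2.0445, 0.1433)

At (1, 3/2): F = (-11.252505, -11.5000).
Jacobian J = [[-6·p·q - 5·q^2, -3·p^2 - 10·p·q + cos(q) + 1], [-2·p·q - 3·q, -p^2 - 3·p - 4·q - 2]].
At the point, J = [[-20.2500, -16.929263], [-7.5000, -12.0000]] (det J = 116.030529).
Solving J·Δ = −F gives Δ = (0.5141, -1.2797).
Then the next iterate is (p, q)₁ = (1.5141, 0.2203).
Round to (1.5141, 0.2203) and repeat: F = (0.556298, -0.043370), J = [[-2.243998, -8.237227], [-1.328012, -9.715999]].
Δ = (0.5304, -0.0770), so (p, q)₂ = (2.0445, 0.1433).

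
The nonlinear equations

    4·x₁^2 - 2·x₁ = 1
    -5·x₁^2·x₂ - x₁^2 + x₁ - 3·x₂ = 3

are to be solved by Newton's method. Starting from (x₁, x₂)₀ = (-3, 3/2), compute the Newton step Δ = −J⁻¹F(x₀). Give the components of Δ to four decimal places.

(1.5769, -0.1042)

At (-3, 3/2): F = (41.0000, -87.0000).
Jacobian J = [[8·x₁ - 2, 0], [-10·x₁·x₂ - 2·x₁ + 1, -5·x₁^2 - 3]].
At the point, J = [[-26.0000, 0.0000], [52.0000, -48.0000]] (det J = 1248.0000).
Solving J·Δ = −F gives Δ = (1.5769, -0.1042).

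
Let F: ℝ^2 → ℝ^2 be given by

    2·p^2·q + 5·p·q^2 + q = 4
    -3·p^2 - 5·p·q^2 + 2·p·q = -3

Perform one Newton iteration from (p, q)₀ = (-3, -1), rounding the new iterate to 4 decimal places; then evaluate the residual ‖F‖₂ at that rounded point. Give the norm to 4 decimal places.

12.4680

At (-3, -1): F = (-38.0000, -3.0000).
Jacobian J = [[4·p·q + 5·q^2, 2·p^2 + 10·p·q + 1], [-6·p - 5·q^2 + 2·q, -10·p·q + 2·p]].
At the point, J = [[17.0000, 49.0000], [11.0000, -36.0000]] (det J = -1151.0000).
Solving J·Δ = −F gives Δ = (1.3162, 0.3189).
Then the next iterate is (p, q)₁ = (-1.6838, -0.6811).
Re-evaluating at (-1.6838, -0.6811): F = (-12.448736, 0.693676), so ‖F‖₂ = 12.4680.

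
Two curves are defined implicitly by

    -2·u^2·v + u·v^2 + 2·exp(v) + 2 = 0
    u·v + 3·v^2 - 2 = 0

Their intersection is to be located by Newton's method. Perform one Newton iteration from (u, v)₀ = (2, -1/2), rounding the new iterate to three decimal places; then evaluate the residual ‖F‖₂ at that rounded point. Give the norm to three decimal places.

At (2, -1/2): F = (7.71306, -2.250).
Jacobian J = [[-4·u·v + v^2, -2·u^2 + 2·u·v + 2·exp(v)], [v, u + 6·v]].
At the point, J = [[4.250, -8.78694], [-0.500, -1.000]] (det J = -8.64347).
Solving J·Δ = −F gives Δ = (-3.180, -0.660).
Then the next iterate is (u, v)₁ = (-1.180, -1.160).
Re-evaluating at (-1.180, -1.160): F = (4.26953, 3.40560), so ‖F‖₂ = 5.461.

5.461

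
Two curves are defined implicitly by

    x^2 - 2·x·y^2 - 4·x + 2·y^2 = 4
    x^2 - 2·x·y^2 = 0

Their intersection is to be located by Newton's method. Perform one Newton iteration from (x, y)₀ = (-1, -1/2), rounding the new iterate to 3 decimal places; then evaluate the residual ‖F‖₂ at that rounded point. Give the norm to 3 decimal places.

13.480

At (-1, -1/2): F = (2.000, 1.500).
Jacobian J = [[2·x - 2·y^2 - 4, -4·x·y + 4·y], [2·x - 2·y^2, -4·x·y]].
At the point, J = [[-6.500, -4.000], [-2.500, -2.000]] (det J = 3.000).
Solving J·Δ = −F gives Δ = (-0.667, 1.583).
Then the next iterate is (x, y)₁ = (-1.667, 1.083).
Re-evaluating at (-1.667, 1.083): F = (11.70308, 6.68930), so ‖F‖₂ = 13.480.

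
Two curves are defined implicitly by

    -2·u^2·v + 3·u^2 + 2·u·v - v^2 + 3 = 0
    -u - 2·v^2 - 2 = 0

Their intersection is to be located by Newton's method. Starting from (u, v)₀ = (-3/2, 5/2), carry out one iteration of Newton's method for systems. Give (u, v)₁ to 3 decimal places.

(-1.582, 1.208)

At (-3/2, 5/2): F = (-15.250, -13.000).
Jacobian J = [[-4·u·v + 6·u + 2·v, -2·u^2 + 2·u - 2·v], [-1, -4·v]].
At the point, J = [[11.000, -12.500], [-1.000, -10.000]] (det J = -122.500).
Solving J·Δ = −F gives Δ = (-0.082, -1.292).
Then the next iterate is (u, v)₁ = (-1.582, 1.208).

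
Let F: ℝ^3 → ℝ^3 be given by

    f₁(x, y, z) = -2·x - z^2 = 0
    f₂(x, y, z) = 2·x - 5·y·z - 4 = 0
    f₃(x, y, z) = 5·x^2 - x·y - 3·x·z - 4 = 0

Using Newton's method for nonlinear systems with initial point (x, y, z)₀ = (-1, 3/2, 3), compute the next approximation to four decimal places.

(-0.6847, 0.2779, 1.7282)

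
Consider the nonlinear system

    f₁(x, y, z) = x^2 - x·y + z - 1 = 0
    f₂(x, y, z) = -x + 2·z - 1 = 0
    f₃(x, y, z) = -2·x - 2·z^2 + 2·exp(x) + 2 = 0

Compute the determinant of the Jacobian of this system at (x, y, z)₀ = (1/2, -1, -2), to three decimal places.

J = [[2·x - y, -x, 1], [-1, 0, 2], [2·exp(x) - 2, 0, -4·z]].
At the point, J = [[2.000, -0.500, 1.000], [-1.000, 0.000, 2.000], [1.29744, 0.000, 8.000]].
det J = -5.297.

-5.297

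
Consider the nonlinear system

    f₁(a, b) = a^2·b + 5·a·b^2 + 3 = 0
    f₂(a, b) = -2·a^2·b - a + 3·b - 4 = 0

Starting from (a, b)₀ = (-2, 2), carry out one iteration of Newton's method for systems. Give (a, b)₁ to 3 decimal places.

(-1.402, 1.394)

At (-2, 2): F = (-29.000, -12.000).
Jacobian J = [[2·a·b + 5·b^2, a^2 + 10·a·b], [-4·a·b - 1, -2·a^2 + 3]].
At the point, J = [[12.000, -36.000], [15.000, -5.000]] (det J = 480.000).
Solving J·Δ = −F gives Δ = (0.598, -0.606).
Then the next iterate is (a, b)₁ = (-1.402, 1.394).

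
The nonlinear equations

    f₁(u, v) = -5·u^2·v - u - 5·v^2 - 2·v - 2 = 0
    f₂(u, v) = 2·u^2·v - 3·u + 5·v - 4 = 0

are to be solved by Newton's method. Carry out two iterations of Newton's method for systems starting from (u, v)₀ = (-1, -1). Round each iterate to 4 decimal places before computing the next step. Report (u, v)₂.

At (-1, -1): F = (1.0000, -8.0000).
Jacobian J = [[-10·u·v - 1, -5·u^2 - 10·v - 2], [4·u·v - 3, 2·u^2 + 5]].
At the point, J = [[-11.0000, 3.0000], [1.0000, 7.0000]] (det J = -80.0000).
Solving J·Δ = −F gives Δ = (0.3875, 1.0875).
Then the next iterate is (u, v)₁ = (-0.6125, 0.0875).
Round to (-0.6125, 0.0875) and repeat: F = (-1.764912, -1.659348), J = [[-0.464063, -4.750781], [-3.214375, 5.750312]].
Δ = (-1.0052, -0.2733), so (u, v)₂ = (-1.6177, -0.1858).

(-1.6177, -0.1858)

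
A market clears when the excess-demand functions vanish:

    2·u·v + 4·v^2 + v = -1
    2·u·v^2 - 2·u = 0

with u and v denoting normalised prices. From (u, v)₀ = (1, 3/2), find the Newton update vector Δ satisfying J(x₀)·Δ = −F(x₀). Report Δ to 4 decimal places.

(2.5385, -1.4744)

At (1, 3/2): F = (14.5000, 2.5000).
Jacobian J = [[2·v, 2·u + 8·v + 1], [2·v^2 - 2, 4·u·v]].
At the point, J = [[3.0000, 15.0000], [2.5000, 6.0000]] (det J = -19.5000).
Solving J·Δ = −F gives Δ = (2.5385, -1.4744).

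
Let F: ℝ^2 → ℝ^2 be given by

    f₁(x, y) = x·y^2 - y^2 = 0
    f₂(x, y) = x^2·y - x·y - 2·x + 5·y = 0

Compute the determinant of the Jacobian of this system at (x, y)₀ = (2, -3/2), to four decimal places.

J = [[y^2, 2·x·y - 2·y], [2·x·y - y - 2, x^2 - x + 5]].
At the point, J = [[2.2500, -3.0000], [-6.5000, 7.0000]].
det J = -3.7500.

-3.7500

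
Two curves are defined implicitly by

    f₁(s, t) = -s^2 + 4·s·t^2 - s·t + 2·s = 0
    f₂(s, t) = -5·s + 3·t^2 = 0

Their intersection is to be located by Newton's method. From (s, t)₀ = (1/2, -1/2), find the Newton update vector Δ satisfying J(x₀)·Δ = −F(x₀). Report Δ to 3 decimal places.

(-0.444, 0.156)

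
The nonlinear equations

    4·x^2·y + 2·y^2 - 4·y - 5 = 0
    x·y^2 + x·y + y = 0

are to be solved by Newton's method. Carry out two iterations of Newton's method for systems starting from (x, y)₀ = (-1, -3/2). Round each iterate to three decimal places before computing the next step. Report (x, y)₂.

(0.612, -0.198)

At (-1, -3/2): F = (-0.500, -2.250).
Jacobian J = [[8·x·y, 4·x^2 + 4·y - 4], [y^2 + y, 2·x·y + x + 1]].
At the point, J = [[12.000, -6.000], [0.750, 3.000]] (det J = 40.500).
Solving J·Δ = −F gives Δ = (0.370, 0.657).
Then the next iterate is (x, y)₁ = (-0.630, -0.843).
Round to (-0.630, -0.843) and repeat: F = (-1.54505, -0.75962), J = [[4.24872, -5.78440], [-0.13235, 1.43218]].
Δ = (1.242, 0.645), so (x, y)₂ = (0.612, -0.198).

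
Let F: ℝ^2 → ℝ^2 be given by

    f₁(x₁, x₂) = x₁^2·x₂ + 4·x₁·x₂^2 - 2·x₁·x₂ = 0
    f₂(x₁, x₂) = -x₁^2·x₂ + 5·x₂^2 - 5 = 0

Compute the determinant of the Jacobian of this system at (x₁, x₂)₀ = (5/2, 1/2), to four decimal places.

J = [[2·x₁·x₂ + 4·x₂^2 - 2·x₂, x₁^2 + 8·x₁·x₂ - 2·x₁], [-2·x₁·x₂, -x₁^2 + 10·x₂]].
At the point, J = [[2.5000, 11.2500], [-2.5000, -1.2500]].
det J = 25.0000.

25.0000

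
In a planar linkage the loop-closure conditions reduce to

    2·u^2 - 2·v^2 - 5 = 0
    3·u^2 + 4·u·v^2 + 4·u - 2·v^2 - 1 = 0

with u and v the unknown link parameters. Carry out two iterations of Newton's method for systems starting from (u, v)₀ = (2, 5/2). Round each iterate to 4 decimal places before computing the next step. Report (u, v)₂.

(1.1863, 0.0886)

At (2, 5/2): F = (-9.5000, 56.5000).
Jacobian J = [[4·u, -4·v], [6·u + 4·v^2 + 4, 8·u·v - 4·v]].
At the point, J = [[8.0000, -10.0000], [41.0000, 30.0000]] (det J = 650.0000).
Solving J·Δ = −F gives Δ = (-0.4308, -1.2946).
Then the next iterate is (u, v)₁ = (1.5692, 1.2054).
Round to (1.5692, 1.2054) and repeat: F = (-2.981201, 18.878110), J = [[6.2768, -4.8216], [19.227157, 10.310509]].
Δ = (-0.3829, -1.1168), so (u, v)₂ = (1.1863, 0.0886).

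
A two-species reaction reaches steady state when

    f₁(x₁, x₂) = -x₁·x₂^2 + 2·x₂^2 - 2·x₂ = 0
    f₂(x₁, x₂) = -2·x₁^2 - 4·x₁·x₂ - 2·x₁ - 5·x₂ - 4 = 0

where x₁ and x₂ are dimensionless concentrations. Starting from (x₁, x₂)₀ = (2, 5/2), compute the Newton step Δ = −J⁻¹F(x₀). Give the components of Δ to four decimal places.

(0.7758, -4.9242)

At (2, 5/2): F = (-5.0000, -48.5000).
Jacobian J = [[-x₂^2, -2·x₁·x₂ + 4·x₂ - 2], [-4·x₁ - 4·x₂ - 2, -4·x₁ - 5]].
At the point, J = [[-6.2500, -2.0000], [-20.0000, -13.0000]] (det J = 41.2500).
Solving J·Δ = −F gives Δ = (0.7758, -4.9242).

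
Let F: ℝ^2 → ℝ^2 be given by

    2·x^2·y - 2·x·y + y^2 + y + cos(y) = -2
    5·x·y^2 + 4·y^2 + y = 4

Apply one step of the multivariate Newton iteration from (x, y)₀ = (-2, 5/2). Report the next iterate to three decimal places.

(0.648, 4.009)

At (-2, 5/2): F = (39.94886, -39.000).
Jacobian J = [[4·x·y - 2·y, 2·x^2 - 2·x + 2·y - sin(y) + 1], [5·y^2, 10·x·y + 8·y + 1]].
At the point, J = [[-25.000, 17.40153], [31.250, -29.000]] (det J = 181.20225).
Solving J·Δ = −F gives Δ = (2.648, 1.509).
Then the next iterate is (x, y)₁ = (0.648, 4.009).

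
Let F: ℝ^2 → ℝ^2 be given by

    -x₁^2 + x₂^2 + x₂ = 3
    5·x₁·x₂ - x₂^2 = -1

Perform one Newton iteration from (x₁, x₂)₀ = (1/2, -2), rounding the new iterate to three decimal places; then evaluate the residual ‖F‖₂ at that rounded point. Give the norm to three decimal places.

At (1/2, -2): F = (-1.250, -8.000).
Jacobian J = [[-2·x₁, 2·x₂ + 1], [5·x₂, 5·x₁ - 2·x₂]].
At the point, J = [[-1.000, -3.000], [-10.000, 6.500]] (det J = -36.500).
Solving J·Δ = −F gives Δ = (-0.880, -0.123).
Then the next iterate is (x₁, x₂)₁ = (-0.380, -2.123).
Re-evaluating at (-0.380, -2.123): F = (-0.76027, 0.52657), so ‖F‖₂ = 0.925.

0.925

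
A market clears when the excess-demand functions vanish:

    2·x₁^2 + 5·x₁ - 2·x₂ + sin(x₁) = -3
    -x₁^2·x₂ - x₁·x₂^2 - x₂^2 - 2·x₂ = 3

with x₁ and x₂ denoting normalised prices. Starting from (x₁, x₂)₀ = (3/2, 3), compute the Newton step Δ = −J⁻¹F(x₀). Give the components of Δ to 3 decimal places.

(-1.080, -0.977)

At (3/2, 3): F = (9.99749, -38.250).
Jacobian J = [[4·x₁ + cos(x₁) + 5, -2], [-2·x₁·x₂ - x₂^2, -x₁^2 - 2·x₁·x₂ - 2·x₂ - 2]].
At the point, J = [[11.07074, -2.000], [-18.000, -19.250]] (det J = -249.11169).
Solving J·Δ = −F gives Δ = (-1.080, -0.977).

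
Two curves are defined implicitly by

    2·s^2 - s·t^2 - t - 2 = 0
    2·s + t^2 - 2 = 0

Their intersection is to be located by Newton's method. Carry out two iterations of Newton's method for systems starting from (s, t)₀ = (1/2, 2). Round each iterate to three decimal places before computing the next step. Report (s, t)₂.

At (1/2, 2): F = (-5.500, 3.000).
Jacobian J = [[4·s - t^2, -2·s·t - 1], [2, 2·t]].
At the point, J = [[-2.000, -3.000], [2.000, 4.000]] (det J = -2.000).
Solving J·Δ = −F gives Δ = (-6.500, 2.500).
Then the next iterate is (s, t)₁ = (-6.000, 4.500).
Round to (-6.000, 4.500) and repeat: F = (187.000, 6.250), J = [[-44.250, 53.000], [2.000, 9.000]].
Δ = (2.681, -1.290), so (s, t)₂ = (-3.319, 3.210).

(-3.319, 3.210)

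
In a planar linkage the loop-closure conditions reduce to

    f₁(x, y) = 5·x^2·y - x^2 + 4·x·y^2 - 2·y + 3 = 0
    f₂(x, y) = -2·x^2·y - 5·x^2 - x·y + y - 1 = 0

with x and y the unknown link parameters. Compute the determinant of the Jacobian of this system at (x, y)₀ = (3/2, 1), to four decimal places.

387.5000

J = [[10·x·y - 2·x + 4·y^2, 5·x^2 + 8·x·y - 2], [-4·x·y - 10·x - y, -2·x^2 - x + 1]].
At the point, J = [[16.0000, 21.2500], [-22.0000, -5.0000]].
det J = 387.5000.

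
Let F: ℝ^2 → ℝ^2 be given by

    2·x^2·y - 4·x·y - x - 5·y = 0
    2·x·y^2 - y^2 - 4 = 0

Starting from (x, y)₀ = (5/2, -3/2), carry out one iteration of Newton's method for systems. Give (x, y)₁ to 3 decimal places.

At (5/2, -3/2): F = (1.250, 5.000).
Jacobian J = [[4·x·y - 4·y - 1, 2·x^2 - 4·x - 5], [2·y^2, 4·x·y - 2·y]].
At the point, J = [[-10.000, -2.500], [4.500, -12.000]] (det J = 131.250).
Solving J·Δ = −F gives Δ = (0.019, 0.424).
Then the next iterate is (x, y)₁ = (2.519, -1.076).

(2.519, -1.076)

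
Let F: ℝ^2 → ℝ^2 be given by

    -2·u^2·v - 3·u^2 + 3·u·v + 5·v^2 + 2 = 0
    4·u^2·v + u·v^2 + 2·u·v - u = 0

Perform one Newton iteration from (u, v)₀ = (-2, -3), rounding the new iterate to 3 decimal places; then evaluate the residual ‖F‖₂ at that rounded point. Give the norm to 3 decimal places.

22.334

At (-2, -3): F = (77.000, -52.000).
Jacobian J = [[-4·u·v - 6·u + 3·v, -2·u^2 + 3·u + 10·v], [8·u·v + v^2 + 2·v - 1, 4·u^2 + 2·u·v + 2·u]].
At the point, J = [[-21.000, -44.000], [50.000, 24.000]] (det J = 1696.000).
Solving J·Δ = −F gives Δ = (0.259, 1.626).
Then the next iterate is (u, v)₁ = (-1.741, -1.374).
Re-evaluating at (-1.741, -1.374): F = (17.85195, -13.42035), so ‖F‖₂ = 22.334.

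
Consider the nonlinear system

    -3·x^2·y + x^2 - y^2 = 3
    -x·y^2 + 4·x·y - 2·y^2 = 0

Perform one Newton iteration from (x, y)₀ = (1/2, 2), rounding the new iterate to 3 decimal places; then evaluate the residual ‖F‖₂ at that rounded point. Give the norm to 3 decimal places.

At (1/2, 2): F = (-8.250, -6.000).
Jacobian J = [[-6·x·y + 2·x, -3·x^2 - 2·y], [-y^2 + 4·y, -2·x·y + 4·x - 4·y]].
At the point, J = [[-5.000, -4.750], [4.000, -8.000]] (det J = 59.000).
Solving J·Δ = −F gives Δ = (-0.636, -1.068).
Then the next iterate is (x, y)₁ = (-0.136, 0.932).
Re-evaluating at (-0.136, 0.932): F = (-3.90184, -2.12612), so ‖F‖₂ = 4.444.

4.444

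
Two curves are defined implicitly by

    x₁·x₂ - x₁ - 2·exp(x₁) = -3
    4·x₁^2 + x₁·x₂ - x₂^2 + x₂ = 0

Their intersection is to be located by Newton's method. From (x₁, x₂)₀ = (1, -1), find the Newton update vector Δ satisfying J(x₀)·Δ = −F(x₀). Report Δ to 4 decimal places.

(-0.5102, 0.6428)

At (1, -1): F = (-4.436564, 1.0000).
Jacobian J = [[x₂ - 2·exp(x₁) - 1, x₁], [8·x₁ + x₂, x₁ - 2·x₂ + 1]].
At the point, J = [[-7.436564, 1.0000], [7.0000, 4.0000]] (det J = -36.746255).
Solving J·Δ = −F gives Δ = (-0.5102, 0.6428).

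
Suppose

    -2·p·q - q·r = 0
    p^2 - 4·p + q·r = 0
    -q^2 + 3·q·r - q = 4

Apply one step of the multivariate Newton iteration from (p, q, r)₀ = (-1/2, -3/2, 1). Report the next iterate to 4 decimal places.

At (-1/2, -3/2, 1): F = (0.0000, 0.7500, -9.2500).
Jacobian J = [[-2·q, -2·p - r, -q], [2·p - 4, r, q], [0, -2·q + 3·r - 1, 3·q]].
At the point, J = [[3.0000, 0.0000, 1.5000], [-5.0000, 1.0000, -1.5000], [0.0000, 5.0000, -4.5000]] (det J = -28.5000).
Solving J·Δ = −F gives Δ = (0.6842, 0.6184, -1.3684).
Then the next iterate is (p, q, r)₁ = (0.1842, -0.8816, -0.3684).

(0.1842, -0.8816, -0.3684)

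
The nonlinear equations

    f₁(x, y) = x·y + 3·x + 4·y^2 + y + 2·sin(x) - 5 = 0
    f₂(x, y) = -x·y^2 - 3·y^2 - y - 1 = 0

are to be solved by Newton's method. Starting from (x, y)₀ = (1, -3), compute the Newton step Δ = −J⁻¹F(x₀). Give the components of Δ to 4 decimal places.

At (1, -3): F = (29.682942, -34.0000).
Jacobian J = [[y + 2·cos(x) + 3, x + 8·y + 1], [-y^2, -2·x·y - 6·y - 1]].
At the point, J = [[1.080605, -22.0000], [-9.0000, 23.0000]] (det J = -173.146094).
Solving J·Δ = −F gives Δ = (-0.3771, 1.3307).

(-0.3771, 1.3307)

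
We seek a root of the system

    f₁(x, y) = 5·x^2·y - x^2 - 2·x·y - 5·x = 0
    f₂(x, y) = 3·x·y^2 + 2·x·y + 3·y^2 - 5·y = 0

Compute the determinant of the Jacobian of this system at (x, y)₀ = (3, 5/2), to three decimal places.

J = [[10·x·y - 2·x - 2·y - 5, 5·x^2 - 2·x], [3·y^2 + 2·y, 6·x·y + 2·x + 6·y - 5]].
At the point, J = [[59.000, 39.000], [23.750, 61.000]].
det J = 2672.750.

2672.750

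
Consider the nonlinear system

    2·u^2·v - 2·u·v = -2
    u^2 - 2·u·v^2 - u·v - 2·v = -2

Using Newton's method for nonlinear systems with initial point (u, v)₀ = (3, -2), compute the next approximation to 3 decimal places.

At (3, -2): F = (-22.000, -3.000).
Jacobian J = [[4·u·v - 2·v, 2·u^2 - 2·u], [2·u - 2·v^2 - v, -4·u·v - u - 2]].
At the point, J = [[-20.000, 12.000], [0.000, 19.000]] (det J = -380.000).
Solving J·Δ = −F gives Δ = (-1.005, 0.158).
Then the next iterate is (u, v)₁ = (1.995, -1.842).

(1.995, -1.842)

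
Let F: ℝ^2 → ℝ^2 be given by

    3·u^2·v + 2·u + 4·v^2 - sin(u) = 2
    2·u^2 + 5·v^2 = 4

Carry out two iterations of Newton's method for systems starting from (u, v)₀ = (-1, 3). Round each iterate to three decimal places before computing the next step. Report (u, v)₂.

(-0.406, 1.044)

At (-1, 3): F = (41.84147, 43.000).
Jacobian J = [[6·u·v - cos(u) + 2, 3·u^2 + 8·v], [4·u, 10·v]].
At the point, J = [[-16.54030, 27.000], [-4.000, 30.000]] (det J = -388.20907).
Solving J·Δ = −F gives Δ = (0.243, -1.401).
Then the next iterate is (u, v)₁ = (-0.757, 1.599).
Round to (-0.757, 1.599) and repeat: F = (10.14886, 9.93010), J = [[-5.98956, 14.51115], [-3.028, 15.990]].
Δ = (0.351, -0.555), so (u, v)₂ = (-0.406, 1.044).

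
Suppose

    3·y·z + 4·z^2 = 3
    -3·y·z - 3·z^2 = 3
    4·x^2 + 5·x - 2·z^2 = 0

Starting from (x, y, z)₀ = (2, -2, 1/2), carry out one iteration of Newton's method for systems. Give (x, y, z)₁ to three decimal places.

At (2, -2, 1/2): F = (-5.000, -0.750, 25.500).
Jacobian J = [[0, 3·z, 3·y + 8·z], [0, -3·z, -3·y - 6·z], [8·x + 5, 0, -4·z]].
At the point, J = [[0.000, 1.500, -2.000], [0.000, -1.500, 3.000], [21.000, 0.000, -2.000]] (det J = 31.500).
Solving J·Δ = −F gives Δ = (-0.667, 11.000, 5.750).
Then the next iterate is (x, y, z)₁ = (1.333, 9.000, 6.250).

(1.333, 9.000, 6.250)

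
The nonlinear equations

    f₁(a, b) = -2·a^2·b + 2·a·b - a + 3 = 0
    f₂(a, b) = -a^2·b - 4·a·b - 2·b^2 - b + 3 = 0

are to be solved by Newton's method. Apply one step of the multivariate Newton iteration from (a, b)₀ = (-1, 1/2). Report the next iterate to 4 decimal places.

At (-1, 1/2): F = (2.0000, 3.5000).
Jacobian J = [[-4·a·b + 2·b - 1, -2·a^2 + 2·a], [-2·a·b - 4·b, -a^2 - 4·a - 4·b - 1]].
At the point, J = [[2.0000, -4.0000], [-1.0000, 0.0000]] (det J = -4.0000).
Solving J·Δ = −F gives Δ = (3.5000, 2.2500).
Then the next iterate is (a, b)₁ = (2.5000, 2.7500).

(2.5000, 2.7500)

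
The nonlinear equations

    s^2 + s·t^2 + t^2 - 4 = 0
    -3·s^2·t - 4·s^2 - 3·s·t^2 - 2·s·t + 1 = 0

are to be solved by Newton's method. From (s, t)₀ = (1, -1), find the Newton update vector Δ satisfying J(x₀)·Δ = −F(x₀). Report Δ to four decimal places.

At (1, -1): F = (-1.0000, -1.0000).
Jacobian J = [[2·s + t^2, 2·s·t + 2·t], [-6·s·t - 8·s - 3·t^2 - 2·t, -3·s^2 - 6·s·t - 2·s]].
At the point, J = [[3.0000, -4.0000], [-3.0000, 1.0000]] (det J = -9.0000).
Solving J·Δ = −F gives Δ = (-0.5556, -0.6667).

(-0.5556, -0.6667)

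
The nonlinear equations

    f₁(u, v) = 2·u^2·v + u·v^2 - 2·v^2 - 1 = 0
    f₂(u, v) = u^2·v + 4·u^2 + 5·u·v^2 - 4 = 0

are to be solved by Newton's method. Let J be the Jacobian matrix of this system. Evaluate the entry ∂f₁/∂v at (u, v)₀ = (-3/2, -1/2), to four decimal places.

∂f₁/∂v = 2·u^2 + 2·u·v - 4·v.
At (-3/2, -1/2) this is 8.0000.

8.0000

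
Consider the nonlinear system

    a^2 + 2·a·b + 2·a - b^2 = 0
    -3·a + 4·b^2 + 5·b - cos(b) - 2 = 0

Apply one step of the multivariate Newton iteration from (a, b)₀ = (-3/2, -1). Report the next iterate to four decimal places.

(-1.0493, -1.1022)

At (-3/2, -1): F = (1.2500, 0.959698).
Jacobian J = [[2·a + 2·b + 2, 2·a - 2·b], [-3, 8·b + sin(b) + 5]].
At the point, J = [[-3.0000, -1.0000], [-3.0000, -3.841471]] (det J = 8.524413).
Solving J·Δ = −F gives Δ = (0.4507, -0.1022).
Then the next iterate is (a, b)₁ = (-1.0493, -1.1022).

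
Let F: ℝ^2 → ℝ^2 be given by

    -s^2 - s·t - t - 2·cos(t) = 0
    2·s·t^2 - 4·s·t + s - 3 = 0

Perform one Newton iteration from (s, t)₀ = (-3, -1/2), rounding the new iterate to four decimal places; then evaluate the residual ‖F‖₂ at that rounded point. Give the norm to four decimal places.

5.9369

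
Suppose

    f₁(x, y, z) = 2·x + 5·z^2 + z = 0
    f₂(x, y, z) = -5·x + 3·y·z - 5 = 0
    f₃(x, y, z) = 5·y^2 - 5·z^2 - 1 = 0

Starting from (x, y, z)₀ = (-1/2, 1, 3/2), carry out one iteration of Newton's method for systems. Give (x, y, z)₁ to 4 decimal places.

At (-1/2, 1, 3/2): F = (11.7500, 2.0000, -7.2500).
Jacobian J = [[2, 0, 10·z + 1], [-5, 3·z, 3·y], [0, 10·y, -10·z]].
At the point, J = [[2.0000, 0.0000, 16.0000], [-5.0000, 4.5000, 3.0000], [0.0000, 10.0000, -15.0000]] (det J = -995.0000).
Solving J·Δ = −F gives Δ = (-0.3052, -0.3193, -0.6962).
Then the next iterate is (x, y, z)₁ = (-0.8052, 0.6807, 0.8038).

(-0.8052, 0.6807, 0.8038)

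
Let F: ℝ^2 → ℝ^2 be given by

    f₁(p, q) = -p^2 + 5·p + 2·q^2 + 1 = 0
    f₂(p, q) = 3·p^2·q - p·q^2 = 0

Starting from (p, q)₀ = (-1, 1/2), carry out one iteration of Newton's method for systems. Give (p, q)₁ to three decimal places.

At (-1, 1/2): F = (-4.500, 1.750).
Jacobian J = [[-2·p + 5, 4·q], [6·p·q - q^2, 3·p^2 - 2·p·q]].
At the point, J = [[7.000, 2.000], [-3.250, 4.000]] (det J = 34.500).
Solving J·Δ = −F gives Δ = (0.623, 0.069).
Then the next iterate is (p, q)₁ = (-0.377, 0.569).

(-0.377, 0.569)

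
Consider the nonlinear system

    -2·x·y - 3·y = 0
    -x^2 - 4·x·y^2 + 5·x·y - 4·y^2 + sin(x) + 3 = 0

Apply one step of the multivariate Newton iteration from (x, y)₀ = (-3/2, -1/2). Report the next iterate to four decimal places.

At (-3/2, -1/2): F = (0.0000, 4.002505).
Jacobian J = [[-2·y, -2·x - 3], [-2·x - 4·y^2 + 5·y + cos(x), -8·x·y + 5·x - 8·y]].
At the point, J = [[1.0000, 0.0000], [-0.429263, -9.5000]] (det J = -9.5000).
Solving J·Δ = −F gives Δ = (0.0000, 0.4213).
Then the next iterate is (x, y)₁ = (-1.5000, -0.0787).

(-1.5000, -0.0787)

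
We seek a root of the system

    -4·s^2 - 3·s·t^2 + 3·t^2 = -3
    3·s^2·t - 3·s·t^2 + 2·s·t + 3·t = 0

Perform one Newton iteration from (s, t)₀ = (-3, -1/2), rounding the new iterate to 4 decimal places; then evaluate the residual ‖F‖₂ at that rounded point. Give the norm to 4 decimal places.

At (-3, -1/2): F = (-30.0000, -9.7500).
Jacobian J = [[-8·s - 3·t^2, -6·s·t + 6·t], [6·s·t - 3·t^2 + 2·t, 3·s^2 - 6·s·t + 2·s + 3]].
At the point, J = [[23.2500, -12.0000], [7.2500, 15.0000]] (det J = 435.7500).
Solving J·Δ = −F gives Δ = (1.3012, 0.0211).
Then the next iterate is (s, t)₁ = (-1.6988, -0.4789).
Re-evaluating at (-1.6988, -0.4789): F = (-6.686815, -2.786958), so ‖F‖₂ = 7.2444.

7.2444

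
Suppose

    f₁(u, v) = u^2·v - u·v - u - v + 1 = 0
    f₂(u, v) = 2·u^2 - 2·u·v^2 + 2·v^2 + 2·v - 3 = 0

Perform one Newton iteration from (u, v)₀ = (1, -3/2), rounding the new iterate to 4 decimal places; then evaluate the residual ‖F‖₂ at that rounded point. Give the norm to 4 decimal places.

At (1, -3/2): F = (1.5000, -4.0000).
Jacobian J = [[2·u·v - v - 1, u^2 - u - 1], [4·u - 2·v^2, -4·u·v + 4·v + 2]].
At the point, J = [[-2.5000, -1.0000], [-0.5000, 2.0000]] (det J = -5.5000).
Solving J·Δ = −F gives Δ = (-0.1818, 1.9545).
Then the next iterate is (u, v)₁ = (0.8182, 0.4545).
Re-evaluating at (0.8182, 0.4545): F = (-0.340306, -0.676989), so ‖F‖₂ = 0.7577.

0.7577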